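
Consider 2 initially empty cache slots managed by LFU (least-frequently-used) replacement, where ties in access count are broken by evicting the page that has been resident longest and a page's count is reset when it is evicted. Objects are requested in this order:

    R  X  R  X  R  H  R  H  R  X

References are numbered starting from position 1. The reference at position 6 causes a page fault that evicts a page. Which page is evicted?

X

pos 1: R → fault, frames [R]
pos 2: X → fault, frames [R, X]
pos 3: R → hit
pos 4: X → hit
pos 5: R → hit
pos 6: H → fault, evict X, frames [R, H]
At position 6, page X is evicted.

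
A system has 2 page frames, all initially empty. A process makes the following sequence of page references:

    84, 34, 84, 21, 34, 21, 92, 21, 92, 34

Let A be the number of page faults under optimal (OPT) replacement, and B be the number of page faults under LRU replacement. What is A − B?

-1

Under OPT: F F . F . . F . . F → 5 faults.
Under LRU: F F . F F . F . . F → 6 faults.
A − B = 5 − 6 = -1.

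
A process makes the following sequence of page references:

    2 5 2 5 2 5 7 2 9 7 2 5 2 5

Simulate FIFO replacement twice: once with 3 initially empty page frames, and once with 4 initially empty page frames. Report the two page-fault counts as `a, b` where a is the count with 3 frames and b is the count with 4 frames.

6, 4

3 frames: F F . . . . F . F . F F . . → 6 faults.
4 frames: F F . . . . F . F . . . . . → 4 faults.
4 < 6: adding a frame reduced faults, as is typical.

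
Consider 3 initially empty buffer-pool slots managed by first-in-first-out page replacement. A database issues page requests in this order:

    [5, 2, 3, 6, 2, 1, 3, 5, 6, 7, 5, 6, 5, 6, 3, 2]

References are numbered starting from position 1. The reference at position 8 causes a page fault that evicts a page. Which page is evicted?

3

pos 1: 5: miss, frames {5}
pos 2: 2: miss, frames {5,2}
pos 3: 3: miss, frames {5,2,3}
pos 4: 6: miss, evict 5, frames {2,3,6}
pos 5: 2: hit
pos 6: 1: miss, evict 2, frames {3,6,1}
pos 7: 3: hit
pos 8: 5: miss, evict 3, frames {6,1,5}
At position 8, page 3 is evicted.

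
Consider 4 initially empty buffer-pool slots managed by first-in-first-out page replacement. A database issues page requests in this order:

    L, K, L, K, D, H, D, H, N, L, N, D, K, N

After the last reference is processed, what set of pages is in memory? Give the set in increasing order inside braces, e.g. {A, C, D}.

L: fault, frames {L}
K: fault, frames {L,K}
L: hit
K: hit
D: fault, frames {L,K,D}
H: fault, frames {L,K,D,H}
D: hit
H: hit
N: fault, evict L, frames {K,D,H,N}
L: fault, evict K, frames {D,H,N,L}
N: hit
D: hit
K: fault, evict D, frames {H,N,L,K}
N: hit

{H, K, L, N}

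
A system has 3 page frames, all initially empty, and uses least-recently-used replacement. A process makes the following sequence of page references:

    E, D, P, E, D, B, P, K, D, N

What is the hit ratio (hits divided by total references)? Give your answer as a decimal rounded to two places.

E → miss, frames {E}
D → miss, frames {E,D}
P → miss, frames {E,D,P}
E → hit
D → hit
B → miss, evict P, frames {E,D,B}
P → miss, evict E, frames {D,B,P}
K → miss, evict D, frames {B,P,K}
D → miss, evict B, frames {P,K,D}
N → miss, evict P, frames {K,D,N}
Hits: 2 of 10 references → 2/10 = 0.2000.

0.20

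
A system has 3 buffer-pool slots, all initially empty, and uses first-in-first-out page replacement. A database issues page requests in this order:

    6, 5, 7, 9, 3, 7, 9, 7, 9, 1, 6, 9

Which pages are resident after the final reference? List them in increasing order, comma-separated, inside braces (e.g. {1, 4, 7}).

6 -> miss, frames [6]
5 -> miss, frames [6, 5]
7 -> miss, frames [6, 5, 7]
9 -> miss, evict 6, frames [5, 7, 9]
3 -> miss, evict 5, frames [7, 9, 3]
7 -> hit
9 -> hit
7 -> hit
9 -> hit
1 -> miss, evict 7, frames [9, 3, 1]
6 -> miss, evict 9, frames [3, 1, 6]
9 -> miss, evict 3, frames [1, 6, 9]

{1, 6, 9}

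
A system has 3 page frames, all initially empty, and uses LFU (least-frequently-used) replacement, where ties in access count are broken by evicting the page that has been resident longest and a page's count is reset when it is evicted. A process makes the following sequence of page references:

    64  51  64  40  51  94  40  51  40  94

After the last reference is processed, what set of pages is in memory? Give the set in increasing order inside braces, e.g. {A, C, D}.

64: fault, frames (64)
51: fault, frames (64 51)
64: hit
40: fault, frames (64 51 40)
51: hit
94: fault, evict 40, frames (64 51 94)
40: fault, evict 94, frames (64 51 40)
51: hit
40: hit
94: fault, evict 64, frames (51 40 94)

{40, 51, 94}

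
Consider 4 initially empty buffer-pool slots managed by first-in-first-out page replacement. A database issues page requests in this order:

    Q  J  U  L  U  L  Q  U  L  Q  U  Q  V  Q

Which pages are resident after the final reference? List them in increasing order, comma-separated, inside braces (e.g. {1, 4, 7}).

{L, Q, U, V}

Q → miss, frames {Q}
J → miss, frames {Q,J}
U → miss, frames {Q,J,U}
L → miss, frames {Q,J,U,L}
U → hit
L → hit
Q → hit
U → hit
L → hit
Q → hit
U → hit
Q → hit
V → miss, evict Q, frames {J,U,L,V}
Q → miss, evict J, frames {U,L,V,Q}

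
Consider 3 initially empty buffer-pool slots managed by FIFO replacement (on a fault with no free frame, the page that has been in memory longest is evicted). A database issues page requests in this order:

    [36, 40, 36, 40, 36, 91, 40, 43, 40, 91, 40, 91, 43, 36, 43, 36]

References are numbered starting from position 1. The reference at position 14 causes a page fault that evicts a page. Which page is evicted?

40

pos 1: 36: fault, frames {36}
pos 2: 40: fault, frames {36,40}
pos 3: 36: hit
pos 4: 40: hit
pos 5: 36: hit
pos 6: 91: fault, frames {36,40,91}
pos 7: 40: hit
pos 8: 43: fault, evict 36, frames {40,91,43}
pos 9: 40: hit
pos 10: 91: hit
pos 11: 40: hit
pos 12: 91: hit
pos 13: 43: hit
pos 14: 36: fault, evict 40, frames {91,43,36}
At position 14, page 40 is evicted.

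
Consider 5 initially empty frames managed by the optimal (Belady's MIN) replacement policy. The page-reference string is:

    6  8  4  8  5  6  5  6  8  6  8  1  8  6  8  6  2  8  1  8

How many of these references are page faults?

6 -> fault, frames [6]
8 -> fault, frames [6, 8]
4 -> fault, frames [6, 8, 4]
8 -> hit
5 -> fault, frames [6, 8, 4, 5]
6 -> hit
5 -> hit
6 -> hit
8 -> hit
6 -> hit
8 -> hit
1 -> fault, frames [6, 8, 4, 5, 1]
8 -> hit
6 -> hit
8 -> hit
6 -> hit
2 -> fault, evict 5, frames [6, 8, 4, 1, 2]
8 -> hit
1 -> hit
8 -> hit
Page faults: 6.

6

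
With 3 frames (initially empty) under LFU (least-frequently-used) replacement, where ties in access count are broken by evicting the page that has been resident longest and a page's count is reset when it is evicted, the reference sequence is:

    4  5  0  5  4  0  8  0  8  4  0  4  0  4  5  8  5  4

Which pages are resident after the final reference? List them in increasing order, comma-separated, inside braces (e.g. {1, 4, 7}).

{0, 4, 5}

4 -> miss, frames {4}
5 -> miss, frames {4,5}
0 -> miss, frames {4,5,0}
5 -> hit
4 -> hit
0 -> hit
8 -> miss, evict 4, frames {5,0,8}
0 -> hit
8 -> hit
4 -> miss, evict 5, frames {0,8,4}
0 -> hit
4 -> hit
0 -> hit
4 -> hit
5 -> miss, evict 8, frames {0,4,5}
8 -> miss, evict 5, frames {0,4,8}
5 -> miss, evict 8, frames {0,4,5}
4 -> hit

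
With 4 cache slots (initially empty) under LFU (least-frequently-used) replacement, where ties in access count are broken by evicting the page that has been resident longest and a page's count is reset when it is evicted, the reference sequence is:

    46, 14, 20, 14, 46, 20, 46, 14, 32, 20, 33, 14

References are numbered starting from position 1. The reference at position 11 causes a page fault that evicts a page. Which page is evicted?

pos 1: 46: fault, frames {46}
pos 2: 14: fault, frames {46,14}
pos 3: 20: fault, frames {46,14,20}
pos 4: 14: hit
pos 5: 46: hit
pos 6: 20: hit
pos 7: 46: hit
pos 8: 14: hit
pos 9: 32: fault, frames {46,14,20,32}
pos 10: 20: hit
pos 11: 33: fault, evict 32, frames {46,14,20,33}
At position 11, page 32 is evicted.

32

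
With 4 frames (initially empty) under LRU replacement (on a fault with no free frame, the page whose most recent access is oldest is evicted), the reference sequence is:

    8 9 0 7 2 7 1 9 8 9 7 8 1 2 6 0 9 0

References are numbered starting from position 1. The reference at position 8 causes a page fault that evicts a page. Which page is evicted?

pos 1: 8 -> fault, frames [8]
pos 2: 9 -> fault, frames [8, 9]
pos 3: 0 -> fault, frames [8, 9, 0]
pos 4: 7 -> fault, frames [8, 9, 0, 7]
pos 5: 2 -> fault, evict 8, frames [9, 0, 7, 2]
pos 6: 7 -> hit
pos 7: 1 -> fault, evict 9, frames [0, 2, 7, 1]
pos 8: 9 -> fault, evict 0, frames [2, 7, 1, 9]
At position 8, page 0 is evicted.

0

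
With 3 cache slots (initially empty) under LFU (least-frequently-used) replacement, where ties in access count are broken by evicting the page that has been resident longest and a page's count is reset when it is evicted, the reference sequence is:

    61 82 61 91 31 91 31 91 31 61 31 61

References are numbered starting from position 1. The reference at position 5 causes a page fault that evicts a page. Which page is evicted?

pos 1: 61 -> miss, frames (61)
pos 2: 82 -> miss, frames (61 82)
pos 3: 61 -> hit
pos 4: 91 -> miss, frames (61 82 91)
pos 5: 31 -> miss, evict 82, frames (61 91 31)
At position 5, page 82 is evicted.

82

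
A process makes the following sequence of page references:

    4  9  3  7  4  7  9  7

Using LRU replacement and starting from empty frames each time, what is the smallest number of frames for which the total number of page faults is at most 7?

f=1: 8 faults
f=2: 6 faults
f=3: 6 faults
f=4: 4 faults
Smallest f with faults ≤ 7 is 2.

2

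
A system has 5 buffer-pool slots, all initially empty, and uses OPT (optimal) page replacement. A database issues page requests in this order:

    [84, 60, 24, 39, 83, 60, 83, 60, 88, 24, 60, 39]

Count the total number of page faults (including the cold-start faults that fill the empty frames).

84 → fault, frames (84)
60 → fault, frames (84 60)
24 → fault, frames (84 60 24)
39 → fault, frames (84 60 24 39)
83 → fault, frames (84 60 24 39 83)
60 → hit
83 → hit
60 → hit
88 → fault, evict 83, frames (84 60 24 39 88)
24 → hit
60 → hit
39 → hit
Page faults: 6.

6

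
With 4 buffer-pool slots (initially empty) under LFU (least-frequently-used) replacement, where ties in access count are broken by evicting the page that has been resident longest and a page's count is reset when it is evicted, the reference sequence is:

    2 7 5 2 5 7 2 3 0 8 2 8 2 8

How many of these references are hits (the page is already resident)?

2: fault, frames {2}
7: fault, frames {2,7}
5: fault, frames {2,7,5}
2: hit
5: hit
7: hit
2: hit
3: fault, frames {2,7,5,3}
0: fault, evict 3, frames {2,7,5,0}
8: fault, evict 0, frames {2,7,5,8}
2: hit
8: hit
2: hit
8: hit
Hits: 8.

8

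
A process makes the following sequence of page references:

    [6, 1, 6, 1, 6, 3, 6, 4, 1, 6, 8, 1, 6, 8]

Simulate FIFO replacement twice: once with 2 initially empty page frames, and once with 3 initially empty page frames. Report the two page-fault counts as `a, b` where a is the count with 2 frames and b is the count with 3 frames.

2 frames: F F . . . F F F F F F F F F → 11 faults.
3 frames: F F . . . F . F . F F F . . → 7 faults.
7 < 11: adding a frame reduced faults, as is typical.

11, 7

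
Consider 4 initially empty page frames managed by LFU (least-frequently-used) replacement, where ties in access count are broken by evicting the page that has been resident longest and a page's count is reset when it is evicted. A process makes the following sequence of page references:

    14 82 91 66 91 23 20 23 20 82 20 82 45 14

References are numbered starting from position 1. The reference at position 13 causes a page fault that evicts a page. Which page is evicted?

pos 1: 14 -> miss, frames {14}
pos 2: 82 -> miss, frames {14,82}
pos 3: 91 -> miss, frames {14,82,91}
pos 4: 66 -> miss, frames {14,82,91,66}
pos 5: 91 -> hit
pos 6: 23 -> miss, evict 14, frames {82,91,66,23}
pos 7: 20 -> miss, evict 82, frames {91,66,23,20}
pos 8: 23 -> hit
pos 9: 20 -> hit
pos 10: 82 -> miss, evict 66, frames {91,23,20,82}
pos 11: 20 -> hit
pos 12: 82 -> hit
pos 13: 45 -> miss, evict 91, frames {23,20,82,45}
At position 13, page 91 is evicted.

91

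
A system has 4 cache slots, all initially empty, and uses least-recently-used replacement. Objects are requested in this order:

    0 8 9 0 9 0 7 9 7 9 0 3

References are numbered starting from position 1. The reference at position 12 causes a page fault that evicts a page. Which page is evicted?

pos 1: 0 -> fault, frames (0)
pos 2: 8 -> fault, frames (0 8)
pos 3: 9 -> fault, frames (0 8 9)
pos 4: 0 -> hit
pos 5: 9 -> hit
pos 6: 0 -> hit
pos 7: 7 -> fault, frames (8 9 0 7)
pos 8: 9 -> hit
pos 9: 7 -> hit
pos 10: 9 -> hit
pos 11: 0 -> hit
pos 12: 3 -> fault, evict 8, frames (7 9 0 3)
At position 12, page 8 is evicted.

8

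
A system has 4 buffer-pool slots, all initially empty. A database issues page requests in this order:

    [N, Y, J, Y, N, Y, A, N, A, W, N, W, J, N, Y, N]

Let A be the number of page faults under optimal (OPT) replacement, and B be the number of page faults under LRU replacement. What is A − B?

Under OPT: F F F . . . F . . F . . . . . . → 5 faults.
Under LRU: F F F . . . F . . F . . F . F . → 7 faults.
A − B = 5 − 7 = -2.

-2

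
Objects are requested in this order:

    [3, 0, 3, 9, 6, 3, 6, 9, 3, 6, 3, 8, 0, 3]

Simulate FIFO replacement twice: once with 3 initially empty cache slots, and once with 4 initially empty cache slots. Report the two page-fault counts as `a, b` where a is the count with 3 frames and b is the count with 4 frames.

7, 6

3 frames: F F . F F F . . . . . F F . → 7 faults.
4 frames: F F . F F . . . . . . F . F → 6 faults.
6 < 7: adding a frame reduced faults, as is typical.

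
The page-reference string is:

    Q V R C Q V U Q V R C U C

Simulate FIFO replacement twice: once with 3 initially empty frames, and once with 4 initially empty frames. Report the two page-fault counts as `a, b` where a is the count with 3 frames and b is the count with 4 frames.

3 frames: F F F F F F F . . F F . . → 9 faults.
4 frames: F F F F . . F F F F F F . → 10 faults.
10 > 9: adding a frame increased faults — Belady's anomaly.

9, 10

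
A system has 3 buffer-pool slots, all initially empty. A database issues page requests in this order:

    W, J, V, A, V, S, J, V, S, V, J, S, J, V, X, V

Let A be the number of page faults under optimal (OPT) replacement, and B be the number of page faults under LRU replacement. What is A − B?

-1

Under OPT: F F F F . F . . . . . . . . F . → 6 faults.
Under LRU: F F F F . F F . . . . . . . F . → 7 faults.
A − B = 6 − 7 = -1.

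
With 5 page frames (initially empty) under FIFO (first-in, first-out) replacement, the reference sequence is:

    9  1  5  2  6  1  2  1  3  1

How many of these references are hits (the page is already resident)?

4

9: fault, frames (9)
1: fault, frames (9 1)
5: fault, frames (9 1 5)
2: fault, frames (9 1 5 2)
6: fault, frames (9 1 5 2 6)
1: hit
2: hit
1: hit
3: fault, evict 9, frames (1 5 2 6 3)
1: hit
Hits: 4.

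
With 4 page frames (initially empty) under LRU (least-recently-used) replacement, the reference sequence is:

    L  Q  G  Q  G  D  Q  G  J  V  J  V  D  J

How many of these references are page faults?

L -> fault, frames {L}
Q -> fault, frames {L,Q}
G -> fault, frames {L,Q,G}
Q -> hit
G -> hit
D -> fault, frames {L,Q,G,D}
Q -> hit
G -> hit
J -> fault, evict L, frames {D,Q,G,J}
V -> fault, evict D, frames {Q,G,J,V}
J -> hit
V -> hit
D -> fault, evict Q, frames {G,J,V,D}
J -> hit
Page faults: 7.

7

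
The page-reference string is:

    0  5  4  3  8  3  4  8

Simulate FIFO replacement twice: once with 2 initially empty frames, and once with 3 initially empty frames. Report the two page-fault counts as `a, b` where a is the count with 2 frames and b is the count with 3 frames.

6, 5

2 frames: F F F F F . F . → 6 faults.
3 frames: F F F F F . . . → 5 faults.
5 < 6: adding a frame reduced faults, as is typical.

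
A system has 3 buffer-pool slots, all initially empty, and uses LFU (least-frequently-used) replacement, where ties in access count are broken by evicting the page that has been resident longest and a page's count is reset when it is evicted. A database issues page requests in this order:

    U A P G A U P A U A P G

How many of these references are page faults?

U: fault, frames [U]
A: fault, frames [U, A]
P: fault, frames [U, A, P]
G: fault, evict U, frames [A, P, G]
A: hit
U: fault, evict P, frames [A, G, U]
P: fault, evict G, frames [A, U, P]
A: hit
U: hit
A: hit
P: hit
G: fault, evict U, frames [A, P, G]
Page faults: 7.

7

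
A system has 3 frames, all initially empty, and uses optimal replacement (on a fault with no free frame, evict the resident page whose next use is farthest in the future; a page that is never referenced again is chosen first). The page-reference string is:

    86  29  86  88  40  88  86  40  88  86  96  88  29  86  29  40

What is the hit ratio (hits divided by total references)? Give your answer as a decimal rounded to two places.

86 -> miss, frames [86]
29 -> miss, frames [86, 29]
86 -> hit
88 -> miss, frames [86, 29, 88]
40 -> miss, evict 29, frames [86, 88, 40]
88 -> hit
86 -> hit
40 -> hit
88 -> hit
86 -> hit
96 -> miss, evict 40, frames [86, 88, 96]
88 -> hit
29 -> miss, evict 96, frames [86, 88, 29]
86 -> hit
29 -> hit
40 -> miss, evict 29, frames [86, 88, 40]
Hits: 9 of 16 references → 9/16 = 0.5625.

0.56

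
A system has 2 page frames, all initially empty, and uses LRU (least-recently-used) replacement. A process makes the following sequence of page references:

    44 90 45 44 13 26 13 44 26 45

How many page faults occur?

44 -> fault, frames [44]
90 -> fault, frames [44, 90]
45 -> fault, evict 44, frames [90, 45]
44 -> fault, evict 90, frames [45, 44]
13 -> fault, evict 45, frames [44, 13]
26 -> fault, evict 44, frames [13, 26]
13 -> hit
44 -> fault, evict 26, frames [13, 44]
26 -> fault, evict 13, frames [44, 26]
45 -> fault, evict 44, frames [26, 45]
Page faults: 9.

9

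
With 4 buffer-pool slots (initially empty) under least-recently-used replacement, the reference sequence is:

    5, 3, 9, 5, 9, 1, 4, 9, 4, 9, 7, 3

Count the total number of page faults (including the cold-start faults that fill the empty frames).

7

5 → miss, frames [5]
3 → miss, frames [5, 3]
9 → miss, frames [5, 3, 9]
5 → hit
9 → hit
1 → miss, frames [3, 5, 9, 1]
4 → miss, evict 3, frames [5, 9, 1, 4]
9 → hit
4 → hit
9 → hit
7 → miss, evict 5, frames [1, 4, 9, 7]
3 → miss, evict 1, frames [4, 9, 7, 3]
Page faults: 7.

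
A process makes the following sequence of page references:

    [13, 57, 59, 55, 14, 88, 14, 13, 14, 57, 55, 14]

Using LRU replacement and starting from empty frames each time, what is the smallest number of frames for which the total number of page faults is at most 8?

5

f=1: 12 faults
f=2: 10 faults
f=3: 9 faults
f=4: 9 faults
f=5: 8 faults
f=6: 6 faults
Smallest f with faults ≤ 8 is 5.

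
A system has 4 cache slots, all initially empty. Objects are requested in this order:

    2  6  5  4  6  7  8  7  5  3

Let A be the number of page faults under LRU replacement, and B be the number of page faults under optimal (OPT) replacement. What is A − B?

Under LRU: F F F F . F F . F F → 8 faults.
Under OPT: F F F F . F F . . F → 7 faults.
A − B = 8 − 7 = 1.

1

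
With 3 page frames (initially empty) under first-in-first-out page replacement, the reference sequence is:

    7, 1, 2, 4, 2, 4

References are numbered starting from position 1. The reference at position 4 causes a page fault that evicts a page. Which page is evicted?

pos 1: 7 -> fault, frames {7}
pos 2: 1 -> fault, frames {7,1}
pos 3: 2 -> fault, frames {7,1,2}
pos 4: 4 -> fault, evict 7, frames {1,2,4}
At position 4, page 7 is evicted.

7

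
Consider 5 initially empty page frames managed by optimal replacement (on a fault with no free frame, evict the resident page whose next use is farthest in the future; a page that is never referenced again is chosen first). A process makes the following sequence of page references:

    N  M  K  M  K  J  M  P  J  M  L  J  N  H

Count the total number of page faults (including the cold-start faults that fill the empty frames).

N: fault, frames {N}
M: fault, frames {N,M}
K: fault, frames {N,M,K}
M: hit
K: hit
J: fault, frames {N,M,K,J}
M: hit
P: fault, frames {N,M,K,J,P}
J: hit
M: hit
L: fault, evict P, frames {N,M,K,J,L}
J: hit
N: hit
H: fault, evict L, frames {N,M,K,J,H}
Page faults: 7.

7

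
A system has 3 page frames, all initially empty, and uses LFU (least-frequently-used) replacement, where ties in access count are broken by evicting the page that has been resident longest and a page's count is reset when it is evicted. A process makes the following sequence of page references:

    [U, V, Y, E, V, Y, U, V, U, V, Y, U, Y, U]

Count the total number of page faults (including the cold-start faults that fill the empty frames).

U → fault, frames (U)
V → fault, frames (U V)
Y → fault, frames (U V Y)
E → fault, evict U, frames (V Y E)
V → hit
Y → hit
U → fault, evict E, frames (V Y U)
V → hit
U → hit
V → hit
Y → hit
U → hit
Y → hit
U → hit
Page faults: 5.

5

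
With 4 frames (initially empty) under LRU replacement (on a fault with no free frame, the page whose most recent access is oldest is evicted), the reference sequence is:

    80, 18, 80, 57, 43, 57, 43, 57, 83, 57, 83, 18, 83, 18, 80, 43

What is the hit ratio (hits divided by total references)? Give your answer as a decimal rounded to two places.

0.50

80 -> miss, frames (80)
18 -> miss, frames (80 18)
80 -> hit
57 -> miss, frames (18 80 57)
43 -> miss, frames (18 80 57 43)
57 -> hit
43 -> hit
57 -> hit
83 -> miss, evict 18, frames (80 43 57 83)
57 -> hit
83 -> hit
18 -> miss, evict 80, frames (43 57 83 18)
83 -> hit
18 -> hit
80 -> miss, evict 43, frames (57 83 18 80)
43 -> miss, evict 57, frames (83 18 80 43)
Hits: 8 of 16 references → 8/16 = 0.5000.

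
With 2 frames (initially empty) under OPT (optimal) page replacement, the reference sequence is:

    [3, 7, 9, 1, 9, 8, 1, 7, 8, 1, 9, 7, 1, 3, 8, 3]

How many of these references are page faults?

11

3 → miss, frames {3}
7 → miss, frames {3,7}
9 → miss, evict 3, frames {7,9}
1 → miss, evict 7, frames {9,1}
9 → hit
8 → miss, evict 9, frames {1,8}
1 → hit
7 → miss, evict 1, frames {8,7}
8 → hit
1 → miss, evict 8, frames {7,1}
9 → miss, evict 1, frames {7,9}
7 → hit
1 → miss, evict 9, frames {7,1}
3 → miss, evict 1, frames {7,3}
8 → miss, evict 7, frames {3,8}
3 → hit
Page faults: 11.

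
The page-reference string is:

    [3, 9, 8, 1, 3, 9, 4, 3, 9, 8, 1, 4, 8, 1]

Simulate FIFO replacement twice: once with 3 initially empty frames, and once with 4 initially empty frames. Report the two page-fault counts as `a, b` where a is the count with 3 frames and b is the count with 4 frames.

9, 10

3 frames: F F F F F F F . . F F . . . → 9 faults.
4 frames: F F F F . . F F F F F F . . → 10 faults.
10 > 9: adding a frame increased faults — Belady's anomaly.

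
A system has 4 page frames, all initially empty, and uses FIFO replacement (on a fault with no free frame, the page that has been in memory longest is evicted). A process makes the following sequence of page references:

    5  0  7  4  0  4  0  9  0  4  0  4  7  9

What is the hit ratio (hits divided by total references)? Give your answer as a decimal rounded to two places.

5: fault, frames (5)
0: fault, frames (5 0)
7: fault, frames (5 0 7)
4: fault, frames (5 0 7 4)
0: hit
4: hit
0: hit
9: fault, evict 5, frames (0 7 4 9)
0: hit
4: hit
0: hit
4: hit
7: hit
9: hit
Hits: 9 of 14 references → 9/14 = 0.6429.

0.64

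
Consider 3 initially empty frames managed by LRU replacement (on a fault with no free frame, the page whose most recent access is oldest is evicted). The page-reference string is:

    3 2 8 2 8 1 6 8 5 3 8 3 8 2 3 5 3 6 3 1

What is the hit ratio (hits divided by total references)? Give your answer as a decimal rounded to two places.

3 → miss, frames [3]
2 → miss, frames [3, 2]
8 → miss, frames [3, 2, 8]
2 → hit
8 → hit
1 → miss, evict 3, frames [2, 8, 1]
6 → miss, evict 2, frames [8, 1, 6]
8 → hit
5 → miss, evict 1, frames [6, 8, 5]
3 → miss, evict 6, frames [8, 5, 3]
8 → hit
3 → hit
8 → hit
2 → miss, evict 5, frames [3, 8, 2]
3 → hit
5 → miss, evict 8, frames [2, 3, 5]
3 → hit
6 → miss, evict 2, frames [5, 3, 6]
3 → hit
1 → miss, evict 5, frames [6, 3, 1]
Hits: 9 of 20 references → 9/20 = 0.4500.

0.45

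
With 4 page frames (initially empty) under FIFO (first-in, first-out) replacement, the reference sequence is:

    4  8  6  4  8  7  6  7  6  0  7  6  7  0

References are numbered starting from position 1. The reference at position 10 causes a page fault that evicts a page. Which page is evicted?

pos 1: 4 → fault, frames (4)
pos 2: 8 → fault, frames (4 8)
pos 3: 6 → fault, frames (4 8 6)
pos 4: 4 → hit
pos 5: 8 → hit
pos 6: 7 → fault, frames (4 8 6 7)
pos 7: 6 → hit
pos 8: 7 → hit
pos 9: 6 → hit
pos 10: 0 → fault, evict 4, frames (8 6 7 0)
At position 10, page 4 is evicted.

4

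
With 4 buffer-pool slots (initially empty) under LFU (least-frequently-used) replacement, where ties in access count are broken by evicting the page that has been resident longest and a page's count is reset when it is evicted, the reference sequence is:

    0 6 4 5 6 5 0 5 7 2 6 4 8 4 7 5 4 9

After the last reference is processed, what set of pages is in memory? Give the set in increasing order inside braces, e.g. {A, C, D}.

0: fault, frames {0}
6: fault, frames {0,6}
4: fault, frames {0,6,4}
5: fault, frames {0,6,4,5}
6: hit
5: hit
0: hit
5: hit
7: fault, evict 4, frames {0,6,5,7}
2: fault, evict 7, frames {0,6,5,2}
6: hit
4: fault, evict 2, frames {0,6,5,4}
8: fault, evict 4, frames {0,6,5,8}
4: fault, evict 8, frames {0,6,5,4}
7: fault, evict 4, frames {0,6,5,7}
5: hit
4: fault, evict 7, frames {0,6,5,4}
9: fault, evict 4, frames {0,6,5,9}

{0, 5, 6, 9}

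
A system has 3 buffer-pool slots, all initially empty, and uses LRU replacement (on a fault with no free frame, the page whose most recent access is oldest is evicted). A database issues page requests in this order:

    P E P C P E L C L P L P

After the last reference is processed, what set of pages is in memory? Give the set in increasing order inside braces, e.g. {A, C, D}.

{C, L, P}

P -> miss, frames [P]
E -> miss, frames [P, E]
P -> hit
C -> miss, frames [E, P, C]
P -> hit
E -> hit
L -> miss, evict C, frames [P, E, L]
C -> miss, evict P, frames [E, L, C]
L -> hit
P -> miss, evict E, frames [C, L, P]
L -> hit
P -> hit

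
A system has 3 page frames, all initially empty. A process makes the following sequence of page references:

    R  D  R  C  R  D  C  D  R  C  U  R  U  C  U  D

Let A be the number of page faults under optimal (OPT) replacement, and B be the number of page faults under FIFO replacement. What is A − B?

Under OPT: F F . F . . . . . . F . . . . F → 5 faults.
Under FIFO: F F . F . . . . . . F F . . . F → 6 faults.
A − B = 5 − 6 = -1.

-1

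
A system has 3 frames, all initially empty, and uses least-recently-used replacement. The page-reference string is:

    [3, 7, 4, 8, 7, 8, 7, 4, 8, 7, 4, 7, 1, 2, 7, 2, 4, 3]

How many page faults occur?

3 -> fault, frames [3]
7 -> fault, frames [3, 7]
4 -> fault, frames [3, 7, 4]
8 -> fault, evict 3, frames [7, 4, 8]
7 -> hit
8 -> hit
7 -> hit
4 -> hit
8 -> hit
7 -> hit
4 -> hit
7 -> hit
1 -> fault, evict 8, frames [4, 7, 1]
2 -> fault, evict 4, frames [7, 1, 2]
7 -> hit
2 -> hit
4 -> fault, evict 1, frames [7, 2, 4]
3 -> fault, evict 7, frames [2, 4, 3]
Page faults: 8.

8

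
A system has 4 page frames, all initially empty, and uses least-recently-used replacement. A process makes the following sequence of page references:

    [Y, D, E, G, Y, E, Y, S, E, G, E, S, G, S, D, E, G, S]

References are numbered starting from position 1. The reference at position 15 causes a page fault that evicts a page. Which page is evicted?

pos 1: Y -> miss, frames (Y)
pos 2: D -> miss, frames (Y D)
pos 3: E -> miss, frames (Y D E)
pos 4: G -> miss, frames (Y D E G)
pos 5: Y -> hit
pos 6: E -> hit
pos 7: Y -> hit
pos 8: S -> miss, evict D, frames (G E Y S)
pos 9: E -> hit
pos 10: G -> hit
pos 11: E -> hit
pos 12: S -> hit
pos 13: G -> hit
pos 14: S -> hit
pos 15: D -> miss, evict Y, frames (E G S D)
At position 15, page Y is evicted.

Y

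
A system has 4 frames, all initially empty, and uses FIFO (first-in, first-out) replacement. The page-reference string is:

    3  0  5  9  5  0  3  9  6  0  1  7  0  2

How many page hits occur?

5

3: miss, frames {3}
0: miss, frames {3,0}
5: miss, frames {3,0,5}
9: miss, frames {3,0,5,9}
5: hit
0: hit
3: hit
9: hit
6: miss, evict 3, frames {0,5,9,6}
0: hit
1: miss, evict 0, frames {5,9,6,1}
7: miss, evict 5, frames {9,6,1,7}
0: miss, evict 9, frames {6,1,7,0}
2: miss, evict 6, frames {1,7,0,2}
Hits: 5.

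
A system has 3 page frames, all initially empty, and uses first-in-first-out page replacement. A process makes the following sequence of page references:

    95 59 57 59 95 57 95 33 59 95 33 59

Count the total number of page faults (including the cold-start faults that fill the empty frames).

95 → miss, frames [95]
59 → miss, frames [95, 59]
57 → miss, frames [95, 59, 57]
59 → hit
95 → hit
57 → hit
95 → hit
33 → miss, evict 95, frames [59, 57, 33]
59 → hit
95 → miss, evict 59, frames [57, 33, 95]
33 → hit
59 → miss, evict 57, frames [33, 95, 59]
Page faults: 6.

6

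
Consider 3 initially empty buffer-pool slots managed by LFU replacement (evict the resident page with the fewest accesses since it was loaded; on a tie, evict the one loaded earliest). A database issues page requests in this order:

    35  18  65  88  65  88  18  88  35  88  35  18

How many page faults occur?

35 -> fault, frames [35]
18 -> fault, frames [35, 18]
65 -> fault, frames [35, 18, 65]
88 -> fault, evict 35, frames [18, 65, 88]
65 -> hit
88 -> hit
18 -> hit
88 -> hit
35 -> fault, evict 18, frames [65, 88, 35]
88 -> hit
35 -> hit
18 -> fault, evict 65, frames [88, 35, 18]
Page faults: 6.

6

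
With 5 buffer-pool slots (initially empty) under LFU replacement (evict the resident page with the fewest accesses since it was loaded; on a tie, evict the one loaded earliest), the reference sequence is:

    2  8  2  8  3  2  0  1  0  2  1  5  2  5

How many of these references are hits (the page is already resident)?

8

2 → miss, frames [2]
8 → miss, frames [2, 8]
2 → hit
8 → hit
3 → miss, frames [2, 8, 3]
2 → hit
0 → miss, frames [2, 8, 3, 0]
1 → miss, frames [2, 8, 3, 0, 1]
0 → hit
2 → hit
1 → hit
5 → miss, evict 3, frames [2, 8, 0, 1, 5]
2 → hit
5 → hit
Hits: 8.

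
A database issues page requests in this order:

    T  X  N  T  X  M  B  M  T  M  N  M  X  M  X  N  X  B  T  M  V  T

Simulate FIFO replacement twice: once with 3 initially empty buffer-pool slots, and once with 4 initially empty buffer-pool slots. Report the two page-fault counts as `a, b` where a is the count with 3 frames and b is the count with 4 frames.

3 frames: F F F . . F F . F . F F F . . . . F F F F . → 13 faults.
4 frames: F F F . . F F . F . . . F . . F . . . F F F → 11 faults.
11 < 13: adding a frame reduced faults, as is typical.

13, 11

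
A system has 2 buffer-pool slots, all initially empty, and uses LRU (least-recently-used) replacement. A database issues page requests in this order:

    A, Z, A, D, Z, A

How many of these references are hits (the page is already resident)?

1

A → fault, frames (A)
Z → fault, frames (A Z)
A → hit
D → fault, evict Z, frames (A D)
Z → fault, evict A, frames (D Z)
A → fault, evict D, frames (Z A)
Hits: 1.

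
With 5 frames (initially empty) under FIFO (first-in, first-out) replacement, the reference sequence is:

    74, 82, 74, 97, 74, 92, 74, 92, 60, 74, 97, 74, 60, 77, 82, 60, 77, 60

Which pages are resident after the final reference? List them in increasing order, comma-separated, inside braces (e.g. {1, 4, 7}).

{60, 77, 82, 92, 97}

74: miss, frames {74}
82: miss, frames {74,82}
74: hit
97: miss, frames {74,82,97}
74: hit
92: miss, frames {74,82,97,92}
74: hit
92: hit
60: miss, frames {74,82,97,92,60}
74: hit
97: hit
74: hit
60: hit
77: miss, evict 74, frames {82,97,92,60,77}
82: hit
60: hit
77: hit
60: hit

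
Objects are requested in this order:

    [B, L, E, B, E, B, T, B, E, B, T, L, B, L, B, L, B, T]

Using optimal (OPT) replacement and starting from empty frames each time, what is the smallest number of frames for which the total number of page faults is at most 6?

f=1: 18 faults
f=2: 8 faults
f=3: 5 faults
f=4: 4 faults
Smallest f with faults ≤ 6 is 3.

3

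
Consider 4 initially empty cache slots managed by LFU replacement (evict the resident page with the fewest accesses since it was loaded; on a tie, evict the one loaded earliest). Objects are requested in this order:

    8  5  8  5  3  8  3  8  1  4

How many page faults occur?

5

8: fault, frames {8}
5: fault, frames {8,5}
8: hit
5: hit
3: fault, frames {8,5,3}
8: hit
3: hit
8: hit
1: fault, frames {8,5,3,1}
4: fault, evict 1, frames {8,5,3,4}
Page faults: 5.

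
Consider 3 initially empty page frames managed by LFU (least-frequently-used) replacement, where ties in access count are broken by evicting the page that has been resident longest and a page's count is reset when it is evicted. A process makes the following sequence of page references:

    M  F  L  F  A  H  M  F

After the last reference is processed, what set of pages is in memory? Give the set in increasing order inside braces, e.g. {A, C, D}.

{F, H, M}

M -> miss, frames [M]
F -> miss, frames [M, F]
L -> miss, frames [M, F, L]
F -> hit
A -> miss, evict M, frames [F, L, A]
H -> miss, evict L, frames [F, A, H]
M -> miss, evict A, frames [F, H, M]
F -> hit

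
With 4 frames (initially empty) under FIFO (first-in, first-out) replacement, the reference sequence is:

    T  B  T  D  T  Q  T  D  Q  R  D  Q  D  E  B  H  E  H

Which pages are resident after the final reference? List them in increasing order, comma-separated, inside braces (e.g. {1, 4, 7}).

T: miss, frames [T]
B: miss, frames [T, B]
T: hit
D: miss, frames [T, B, D]
T: hit
Q: miss, frames [T, B, D, Q]
T: hit
D: hit
Q: hit
R: miss, evict T, frames [B, D, Q, R]
D: hit
Q: hit
D: hit
E: miss, evict B, frames [D, Q, R, E]
B: miss, evict D, frames [Q, R, E, B]
H: miss, evict Q, frames [R, E, B, H]
E: hit
H: hit

{B, E, H, R}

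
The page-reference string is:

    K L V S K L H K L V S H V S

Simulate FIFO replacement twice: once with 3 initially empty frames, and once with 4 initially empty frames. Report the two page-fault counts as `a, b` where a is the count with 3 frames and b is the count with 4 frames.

3 frames: F F F F F F F . . F F . . . → 9 faults.
4 frames: F F F F . . F F F F F F . . → 10 faults.
10 > 9: adding a frame increased faults — Belady's anomaly.

9, 10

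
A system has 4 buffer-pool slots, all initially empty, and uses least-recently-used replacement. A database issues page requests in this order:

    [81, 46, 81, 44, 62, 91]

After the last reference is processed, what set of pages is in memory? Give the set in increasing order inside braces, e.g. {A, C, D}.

{44, 62, 81, 91}

81: fault, frames [81]
46: fault, frames [81, 46]
81: hit
44: fault, frames [46, 81, 44]
62: fault, frames [46, 81, 44, 62]
91: fault, evict 46, frames [81, 44, 62, 91]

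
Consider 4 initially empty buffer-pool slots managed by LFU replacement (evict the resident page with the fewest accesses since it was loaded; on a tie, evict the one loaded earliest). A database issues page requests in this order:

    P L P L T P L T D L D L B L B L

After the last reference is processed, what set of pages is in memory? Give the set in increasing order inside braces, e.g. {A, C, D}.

{B, D, L, P}

P → miss, frames {P}
L → miss, frames {P,L}
P → hit
L → hit
T → miss, frames {P,L,T}
P → hit
L → hit
T → hit
D → miss, frames {P,L,T,D}
L → hit
D → hit
L → hit
B → miss, evict T, frames {P,L,D,B}
L → hit
B → hit
L → hit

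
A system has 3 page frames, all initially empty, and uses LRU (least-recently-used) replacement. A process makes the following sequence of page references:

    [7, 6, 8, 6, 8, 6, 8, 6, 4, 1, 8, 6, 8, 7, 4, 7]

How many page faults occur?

9

7: fault, frames (7)
6: fault, frames (7 6)
8: fault, frames (7 6 8)
6: hit
8: hit
6: hit
8: hit
6: hit
4: fault, evict 7, frames (8 6 4)
1: fault, evict 8, frames (6 4 1)
8: fault, evict 6, frames (4 1 8)
6: fault, evict 4, frames (1 8 6)
8: hit
7: fault, evict 1, frames (6 8 7)
4: fault, evict 6, frames (8 7 4)
7: hit
Page faults: 9.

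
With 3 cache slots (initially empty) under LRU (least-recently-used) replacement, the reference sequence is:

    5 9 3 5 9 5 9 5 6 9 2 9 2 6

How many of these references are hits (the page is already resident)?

5 → miss, frames {5}
9 → miss, frames {5,9}
3 → miss, frames {5,9,3}
5 → hit
9 → hit
5 → hit
9 → hit
5 → hit
6 → miss, evict 3, frames {9,5,6}
9 → hit
2 → miss, evict 5, frames {6,9,2}
9 → hit
2 → hit
6 → hit
Hits: 9.

9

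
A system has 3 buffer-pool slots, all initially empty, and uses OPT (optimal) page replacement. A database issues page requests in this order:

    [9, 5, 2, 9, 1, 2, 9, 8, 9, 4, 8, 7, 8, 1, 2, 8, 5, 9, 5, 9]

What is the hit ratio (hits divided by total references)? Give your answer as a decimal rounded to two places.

0.50

9 → fault, frames [9]
5 → fault, frames [9, 5]
2 → fault, frames [9, 5, 2]
9 → hit
1 → fault, evict 5, frames [9, 2, 1]
2 → hit
9 → hit
8 → fault, evict 2, frames [9, 1, 8]
9 → hit
4 → fault, evict 9, frames [1, 8, 4]
8 → hit
7 → fault, evict 4, frames [1, 8, 7]
8 → hit
1 → hit
2 → fault, evict 7, frames [1, 8, 2]
8 → hit
5 → fault, evict 2, frames [1, 8, 5]
9 → fault, evict 8, frames [1, 5, 9]
5 → hit
9 → hit
Hits: 10 of 20 references → 10/20 = 0.5000.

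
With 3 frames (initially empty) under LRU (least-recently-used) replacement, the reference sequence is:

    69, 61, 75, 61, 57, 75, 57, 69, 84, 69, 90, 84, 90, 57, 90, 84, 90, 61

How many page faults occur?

69: miss, frames (69)
61: miss, frames (69 61)
75: miss, frames (69 61 75)
61: hit
57: miss, evict 69, frames (75 61 57)
75: hit
57: hit
69: miss, evict 61, frames (75 57 69)
84: miss, evict 75, frames (57 69 84)
69: hit
90: miss, evict 57, frames (84 69 90)
84: hit
90: hit
57: miss, evict 69, frames (84 90 57)
90: hit
84: hit
90: hit
61: miss, evict 57, frames (84 90 61)
Page faults: 9.

9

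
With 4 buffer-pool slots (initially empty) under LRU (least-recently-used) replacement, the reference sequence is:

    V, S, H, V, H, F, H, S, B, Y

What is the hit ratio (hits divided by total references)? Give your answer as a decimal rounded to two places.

0.40

V → fault, frames {V}
S → fault, frames {V,S}
H → fault, frames {V,S,H}
V → hit
H → hit
F → fault, frames {S,V,H,F}
H → hit
S → hit
B → fault, evict V, frames {F,H,S,B}
Y → fault, evict F, frames {H,S,B,Y}
Hits: 4 of 10 references → 4/10 = 0.4000.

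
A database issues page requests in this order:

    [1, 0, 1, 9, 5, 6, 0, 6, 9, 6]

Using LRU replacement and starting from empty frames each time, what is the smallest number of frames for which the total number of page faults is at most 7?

2

f=1: 10 faults
f=2: 7 faults
f=3: 7 faults
f=4: 6 faults
f=5: 5 faults
Smallest f with faults ≤ 7 is 2.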